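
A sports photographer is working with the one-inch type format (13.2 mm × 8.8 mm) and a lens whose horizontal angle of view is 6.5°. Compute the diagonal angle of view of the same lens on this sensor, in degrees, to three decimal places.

From the horizontal AOV: f = 13.2 / (2·tan(3.25°)) = 13.2 / 0.11357 ≈ 116.2297 mm.
Sensor diagonal = √(13.2² + 8.8²) = √251.6800 ≈ 15.8644 mm.
Diagonal AOV = 2·arctan(15.8644 / (2 × 116.2297)) = 2·arctan(0.06825) ≈ 7.8083°.

7.808°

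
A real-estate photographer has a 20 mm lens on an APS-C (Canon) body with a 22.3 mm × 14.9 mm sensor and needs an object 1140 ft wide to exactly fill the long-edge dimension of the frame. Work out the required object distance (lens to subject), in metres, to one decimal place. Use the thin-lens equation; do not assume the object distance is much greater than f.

W: 1140 ft × 304.8 mm/ft = 347471.99 mm.
Magnification m = w/W = dᵢ/dₒ; combined with 1/f = 1/dₒ + 1/dᵢ this gives dₒ = f·(1 + W/w).
dₒ = 20 mm × (1 + 347472/22.3) = 20 × 15582.7035 ≈ 311654.071 mm = 311.654 m.

311.7 m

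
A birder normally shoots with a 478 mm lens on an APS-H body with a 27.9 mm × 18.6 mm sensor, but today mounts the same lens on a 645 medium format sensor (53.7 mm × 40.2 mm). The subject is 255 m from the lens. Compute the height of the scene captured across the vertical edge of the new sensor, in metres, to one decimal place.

21.4 m

The focal length stays 478 mm; the relevant sensor dimension is now h = 40.2 mm. Object distance dₒ = 255 m = 255000 mm.
Thin-lens field height W = h·(dₒ − f)/f = 40.2 × (255000 − 478)/478 ≈ 21405.407 mm = 21.4054 m.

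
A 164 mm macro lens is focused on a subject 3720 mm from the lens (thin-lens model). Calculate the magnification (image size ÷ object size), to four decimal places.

0.0461×

Thin lens: 1/f = 1/dₒ + 1/dᵢ → 1/dᵢ = 1/164 − 1/3720 = 0.0058287 mm⁻¹, so dᵢ ≈ 171.5636 mm.
Magnification m = dᵢ/dₒ = 171.5636/3720 ≈ 0.04612.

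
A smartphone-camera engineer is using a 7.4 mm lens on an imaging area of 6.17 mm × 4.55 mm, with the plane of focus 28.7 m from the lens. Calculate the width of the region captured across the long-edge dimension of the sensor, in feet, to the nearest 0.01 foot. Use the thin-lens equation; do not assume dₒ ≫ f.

dₒ: 28.7 m = 28700 mm.
Similar triangles through the lens centre give W/dₒ = w/dᵢ; with 1/f = 1/dₒ + 1/dᵢ this gives W = w·(dₒ − f)/f.
W = 6.17 mm × (28700 − 7.4) / 7.4 = 6.17 × 3877.3784 ≈ 23923.425 mm = 23923.425/304.8 ft = 78.4889 ft.

78.49 ft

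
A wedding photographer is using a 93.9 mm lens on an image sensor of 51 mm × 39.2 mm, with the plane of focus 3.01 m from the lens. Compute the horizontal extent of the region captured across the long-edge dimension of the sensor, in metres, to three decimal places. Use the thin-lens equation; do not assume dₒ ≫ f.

1.584 m

dₒ: 3.01 m = 3010 mm.
Similar triangles through the lens centre give W/dₒ = w/dᵢ; with 1/f = 1/dₒ + 1/dᵢ this gives W = w·(dₒ − f)/f.
W = 51 mm × (3010 − 93.9) / 93.9 = 51 × 31.0554 ≈ 1583.824 mm = 1.58382 m.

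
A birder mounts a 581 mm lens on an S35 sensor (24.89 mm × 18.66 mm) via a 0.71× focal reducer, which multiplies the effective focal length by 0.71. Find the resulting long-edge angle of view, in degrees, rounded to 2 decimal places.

Effective focal length f = 581 × 0.71 = 412.51 mm.
α = 2·arctan(24.89 / (2 × 412.51)) = 2·arctan(0.03017) ≈ 3.4561°.

3.46°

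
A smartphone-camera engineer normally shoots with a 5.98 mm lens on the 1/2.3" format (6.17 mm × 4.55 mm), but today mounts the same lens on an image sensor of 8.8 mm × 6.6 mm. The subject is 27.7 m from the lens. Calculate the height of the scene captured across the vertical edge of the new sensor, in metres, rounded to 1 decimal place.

The focal length stays 5.98 mm; the relevant sensor dimension is now h = 6.6 mm. Object distance dₒ = 27.7 m = 27700 mm.
Thin-lens field height W = h·(dₒ − f)/f = 6.6 × (27700 − 5.98)/5.98 ≈ 30565.306 mm = 30.5653 m.

30.6 m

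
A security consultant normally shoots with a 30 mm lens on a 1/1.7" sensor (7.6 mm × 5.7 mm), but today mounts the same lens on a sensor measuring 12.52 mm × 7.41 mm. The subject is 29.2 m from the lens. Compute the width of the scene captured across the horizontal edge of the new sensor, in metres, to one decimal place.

12.2 m

The focal length stays 30 mm; the relevant sensor dimension is now w = 12.52 mm. Object distance dₒ = 29.2 m = 29200 mm.
Thin-lens field width W = w·(dₒ − f)/f = 12.52 × (29200 − 30)/30 ≈ 12173.613 mm = 12.1736 m.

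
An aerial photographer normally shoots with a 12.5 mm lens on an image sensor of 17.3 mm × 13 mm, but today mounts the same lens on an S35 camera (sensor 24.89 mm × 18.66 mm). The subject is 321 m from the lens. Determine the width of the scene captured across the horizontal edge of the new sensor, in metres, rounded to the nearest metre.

The focal length stays 12.5 mm; the relevant sensor dimension is now w = 24.89 mm. Object distance dₒ = 321 m = 321000 mm.
Thin-lens field width W = w·(dₒ − f)/f = 24.89 × (321000 − 12.5)/12.5 ≈ 639150.310 mm = 639.15 m.

639 m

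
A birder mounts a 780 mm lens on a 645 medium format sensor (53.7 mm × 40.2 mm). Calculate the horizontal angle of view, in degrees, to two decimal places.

3.94°

Angle of view α = 2·arctan(w/2f) with w = 53.7 mm and f = 780 mm.
w/2f = 0.03442; arctan(0.03442) ≈ 1.9715°, so α ≈ 3.9430°.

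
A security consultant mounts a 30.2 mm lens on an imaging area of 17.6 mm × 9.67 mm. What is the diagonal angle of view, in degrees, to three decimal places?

Sensor diagonal = √(17.6² + 9.67²) = √403.2689 ≈ 20.0816 mm.
Angle of view α = 2·arctan(d/2f) with d = 20.0816 mm and f = 30.2 mm.
d/2f = 0.33248; arctan(0.33248) ≈ 18.3907°, so α ≈ 36.7815°.

36.781°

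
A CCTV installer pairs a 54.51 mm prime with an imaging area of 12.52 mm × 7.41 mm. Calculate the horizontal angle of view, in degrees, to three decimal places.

13.102°

Angle of view α = 2·arctan(w/2f) with w = 12.52 mm and f = 54.51 mm.
w/2f = 0.11484; arctan(0.11484) ≈ 6.5512°, so α ≈ 13.1024°.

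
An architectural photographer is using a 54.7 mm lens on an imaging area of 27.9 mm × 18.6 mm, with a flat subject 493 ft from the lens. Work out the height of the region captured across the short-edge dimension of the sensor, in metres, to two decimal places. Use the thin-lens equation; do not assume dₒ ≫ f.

51.08 m

dₒ: 493 ft × 304.8 mm/ft = 150266.40 mm.
Similar triangles through the lens centre give W/dₒ = h/dᵢ; with 1/f = 1/dₒ + 1/dᵢ this gives W = h·(dₒ − f)/f.
W = 18.6 mm × (150266 − 54.7) / 54.7 = 18.6 × 2746.1005 ≈ 51077.469 mm = 51.0775 m.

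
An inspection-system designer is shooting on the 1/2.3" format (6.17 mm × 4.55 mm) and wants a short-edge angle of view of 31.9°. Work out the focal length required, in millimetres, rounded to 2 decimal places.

7.96 mm

From α = 2·arctan(h/2f) we get f = h / (2·tan(α/2)).
With h = 4.55 mm and α/2 = 15.95°, tan(α/2) ≈ 0.28580, so f ≈ 4.55 / 0.57160 ≈ 7.9601 mm.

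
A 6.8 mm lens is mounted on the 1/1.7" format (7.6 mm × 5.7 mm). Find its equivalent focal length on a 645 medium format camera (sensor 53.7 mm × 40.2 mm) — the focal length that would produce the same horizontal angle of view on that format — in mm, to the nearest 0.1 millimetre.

Equal angle of view means equal width/f ratio, so f₂ = f₁ · (width₂/width₁) = 6.8 × 53.7/7.6.
f₂ = 6.8 × 7.06579 ≈ 48.047 mm.

48.0 mm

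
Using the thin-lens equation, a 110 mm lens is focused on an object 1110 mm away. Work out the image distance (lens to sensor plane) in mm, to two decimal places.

1/dᵢ = 1/f − 1/dₒ = 1/110 − 1/1110 = 0.0081900 mm⁻¹.
dᵢ = 1/0.0081900 ≈ 122.1000 mm.

122.10 mm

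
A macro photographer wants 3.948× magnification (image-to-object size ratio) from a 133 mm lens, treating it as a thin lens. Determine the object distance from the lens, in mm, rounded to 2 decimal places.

166.69 mm

With m = dᵢ/dₒ and 1/f = 1/dₒ + 1/dᵢ, substituting dᵢ = m·dₒ gives 1/f = (1 + 1/m)/dₒ, hence dₒ = f·(1 + 1/m).
dₒ = 133 × (1 + 1/3.948) = 133 × 1.25329 ≈ 166.688 mm.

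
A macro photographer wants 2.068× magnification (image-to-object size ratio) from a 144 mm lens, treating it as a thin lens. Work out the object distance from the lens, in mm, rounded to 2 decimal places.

With m = dᵢ/dₒ and 1/f = 1/dₒ + 1/dᵢ, substituting dᵢ = m·dₒ gives 1/f = (1 + 1/m)/dₒ, hence dₒ = f·(1 + 1/m).
dₒ = 144 × (1 + 1/2.068) = 144 × 1.48356 ≈ 213.632 mm.

213.63 mm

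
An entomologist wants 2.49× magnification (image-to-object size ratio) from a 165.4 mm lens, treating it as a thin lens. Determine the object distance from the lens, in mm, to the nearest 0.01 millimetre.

With m = dᵢ/dₒ and 1/f = 1/dₒ + 1/dᵢ, substituting dᵢ = m·dₒ gives 1/f = (1 + 1/m)/dₒ, hence dₒ = f·(1 + 1/m).
dₒ = 165.4 × (1 + 1/2.49) = 165.4 × 1.40161 ≈ 231.826 mm.

231.83 mm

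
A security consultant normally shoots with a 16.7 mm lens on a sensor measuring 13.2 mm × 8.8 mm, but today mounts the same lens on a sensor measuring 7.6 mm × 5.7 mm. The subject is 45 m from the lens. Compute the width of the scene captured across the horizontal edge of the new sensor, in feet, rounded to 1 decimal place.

67.2 ft

The focal length stays 16.7 mm; the relevant sensor dimension is now w = 7.6 mm. Object distance dₒ = 45 m = 45000 mm.
Thin-lens field width W = w·(dₒ − f)/f = 7.6 × (45000 − 16.7)/16.7 ≈ 20471.442 mm = 20471.442/304.8 ft = 67.1635 ft.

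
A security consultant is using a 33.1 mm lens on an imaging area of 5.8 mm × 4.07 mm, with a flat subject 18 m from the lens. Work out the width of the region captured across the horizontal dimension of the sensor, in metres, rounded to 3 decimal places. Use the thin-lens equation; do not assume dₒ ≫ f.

3.148 m

dₒ: 18 m = 18000 mm.
Similar triangles through the lens centre give W/dₒ = w/dᵢ; with 1/f = 1/dₒ + 1/dᵢ this gives W = w·(dₒ − f)/f.
W = 5.8 mm × (18000 − 33.1) / 33.1 = 5.8 × 542.8066 ≈ 3148.279 mm = 3.14828 m.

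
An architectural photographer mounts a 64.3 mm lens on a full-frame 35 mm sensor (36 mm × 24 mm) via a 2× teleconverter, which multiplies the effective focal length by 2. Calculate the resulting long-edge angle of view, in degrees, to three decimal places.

15.936°

Effective focal length f = 64.3 × 2 = 128.6 mm.
α = 2·arctan(36 / (2 × 128.6)) = 2·arctan(0.13997) ≈ 15.9357°.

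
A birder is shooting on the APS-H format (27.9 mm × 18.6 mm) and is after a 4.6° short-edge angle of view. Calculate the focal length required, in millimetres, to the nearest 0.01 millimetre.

231.55 mm

From α = 2·arctan(h/2f) we get f = h / (2·tan(α/2)).
With h = 18.6 mm and α/2 = 2.3°, tan(α/2) ≈ 0.04016, so f ≈ 18.6 / 0.08033 ≈ 231.5498 mm.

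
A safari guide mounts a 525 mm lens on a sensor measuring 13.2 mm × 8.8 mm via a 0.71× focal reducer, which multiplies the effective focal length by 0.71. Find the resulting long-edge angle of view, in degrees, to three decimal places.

2.029°

Effective focal length f = 525 × 0.71 = 372.75 mm.
α = 2·arctan(13.2 / (2 × 372.75)) = 2·arctan(0.01771) ≈ 2.0288°.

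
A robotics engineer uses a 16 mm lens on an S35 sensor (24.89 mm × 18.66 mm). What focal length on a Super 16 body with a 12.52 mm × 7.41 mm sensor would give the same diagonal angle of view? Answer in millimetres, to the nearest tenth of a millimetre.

7.5 mm

Sensor diagonal = √(24.89² + 18.66²) = √967.7077 ≈ 31.1080 mm.
Sensor diagonal = √(12.52² + 7.41²) = √211.6585 ≈ 14.5485 mm.
Equal angle of view means equal diagonal/f ratio, so f₂ = f₁ · (diagonal₂/diagonal₁) = 16 × 14.5485/31.1080.
f₂ = 16 × 0.46768 ≈ 7.483 mm.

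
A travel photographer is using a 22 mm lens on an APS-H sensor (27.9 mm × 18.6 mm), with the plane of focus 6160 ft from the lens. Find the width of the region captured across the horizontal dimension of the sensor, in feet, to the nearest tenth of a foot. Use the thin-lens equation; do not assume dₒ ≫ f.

7811.9 ft

dₒ: 6160 ft × 304.8 mm/ft = 1877567.94 mm.
Similar triangles through the lens centre give W/dₒ = w/dᵢ; with 1/f = 1/dₒ + 1/dᵢ this gives W = w·(dₒ − f)/f.
W = 27.9 mm × (1.87757e+06 − 22) / 22 = 27.9 × 85342.9973 ≈ 2381069.624 mm = 2381069.624/304.8 ft = 7811.91 ft.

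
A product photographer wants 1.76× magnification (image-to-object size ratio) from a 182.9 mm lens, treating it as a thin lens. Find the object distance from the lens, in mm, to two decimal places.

With m = dᵢ/dₒ and 1/f = 1/dₒ + 1/dᵢ, substituting dᵢ = m·dₒ gives 1/f = (1 + 1/m)/dₒ, hence dₒ = f·(1 + 1/m).
dₒ = 182.9 × (1 + 1/1.76) = 182.9 × 1.56818 ≈ 286.820 mm.

286.82 mm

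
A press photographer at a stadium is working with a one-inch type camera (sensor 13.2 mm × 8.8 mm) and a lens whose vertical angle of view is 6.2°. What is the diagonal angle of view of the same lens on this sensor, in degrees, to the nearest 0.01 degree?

11.15°

From the vertical AOV: f = 8.8 / (2·tan(3.1°)) = 8.8 / 0.10832 ≈ 81.2437 mm.
Sensor diagonal = √(13.2² + 8.8²) = √251.6800 ≈ 15.8644 mm.
Diagonal AOV = 2·arctan(15.8644 / (2 × 81.2437)) = 2·arctan(0.09763) ≈ 11.1528°.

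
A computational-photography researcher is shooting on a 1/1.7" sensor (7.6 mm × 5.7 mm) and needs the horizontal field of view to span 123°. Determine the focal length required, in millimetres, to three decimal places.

From α = 2·arctan(w/2f) we get f = w / (2·tan(α/2)).
With w = 7.6 mm and α/2 = 61.5°, tan(α/2) ≈ 1.84177, so f ≈ 7.6 / 3.68354 ≈ 2.0632 mm.

2.063 mm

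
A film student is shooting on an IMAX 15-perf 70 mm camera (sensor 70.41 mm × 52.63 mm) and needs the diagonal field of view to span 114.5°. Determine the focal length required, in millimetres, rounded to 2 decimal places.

28.27 mm

Sensor diagonal = √(70.41² + 52.63²) = √7727.4850 ≈ 87.9061 mm.
From α = 2·arctan(d/2f) we get f = d / (2·tan(α/2)).
With d = 87.9061 mm and α/2 = 57.25°, tan(α/2) ≈ 1.55467, so f ≈ 87.9061 / 3.10935 ≈ 28.2716 mm.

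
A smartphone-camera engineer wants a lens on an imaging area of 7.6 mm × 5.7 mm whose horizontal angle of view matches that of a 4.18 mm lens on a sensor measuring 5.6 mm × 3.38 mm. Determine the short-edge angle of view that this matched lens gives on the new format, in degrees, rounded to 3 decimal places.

53.349°

Equal horizontal AOV ⇒ f₂ = f₁ · 7.6/5.6 = 4.18 × 1.35714 ≈ 5.6729 mm.
Short-edge AOV on the new format = 2·arctan(5.7 / (2 × 5.6729)) = 2·arctan(0.50239) ≈ 53.3492°.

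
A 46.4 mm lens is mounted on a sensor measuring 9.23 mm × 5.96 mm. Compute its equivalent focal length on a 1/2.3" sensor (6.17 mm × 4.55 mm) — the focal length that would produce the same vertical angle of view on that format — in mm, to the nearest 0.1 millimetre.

35.4 mm

Equal angle of view means equal height/f ratio, so f₂ = f₁ · (height₂/height₁) = 46.4 × 4.55/5.96.
f₂ = 46.4 × 0.76342 ≈ 35.423 mm.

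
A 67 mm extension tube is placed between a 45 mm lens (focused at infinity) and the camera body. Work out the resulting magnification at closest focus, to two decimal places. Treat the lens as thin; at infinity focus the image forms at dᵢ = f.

The tube moves the image plane from f to f + e, so dᵢ = 45 + 67 = 112 mm. Focus is achieved when 1/f = 1/dₒ + 1/dᵢ, giving dₒ = 1/(1/f − 1/(f+e)).
Magnification m = dᵢ/dₒ = (f+e)·(1/f − 1/(f+e)) = e/f = 67/45 ≈ 1.4889.

1.49×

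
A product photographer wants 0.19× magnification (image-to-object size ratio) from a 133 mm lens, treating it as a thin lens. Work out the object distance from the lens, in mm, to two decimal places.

With m = dᵢ/dₒ and 1/f = 1/dₒ + 1/dᵢ, substituting dᵢ = m·dₒ gives 1/f = (1 + 1/m)/dₒ, hence dₒ = f·(1 + 1/m).
dₒ = 133 × (1 + 1/0.19) = 133 × 6.26316 ≈ 833.000 mm.

833.00 mm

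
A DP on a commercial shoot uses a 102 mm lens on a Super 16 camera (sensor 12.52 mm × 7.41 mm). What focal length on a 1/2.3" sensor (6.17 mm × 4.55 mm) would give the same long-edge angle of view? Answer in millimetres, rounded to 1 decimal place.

50.3 mm

Equal angle of view means equal width/f ratio, so f₂ = f₁ · (width₂/width₁) = 102 × 6.17/12.52.
f₂ = 102 × 0.49281 ≈ 50.267 mm.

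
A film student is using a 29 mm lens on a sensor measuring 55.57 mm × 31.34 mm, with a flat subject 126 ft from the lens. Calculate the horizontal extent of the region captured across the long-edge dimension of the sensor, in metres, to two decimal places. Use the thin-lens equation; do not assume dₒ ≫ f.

73.54 m

dₒ: 126 ft × 304.8 mm/ft = 38404.80 mm.
Similar triangles through the lens centre give W/dₒ = w/dᵢ; with 1/f = 1/dₒ + 1/dᵢ this gives W = w·(dₒ − f)/f.
W = 55.57 mm × (38404.8 − 29) / 29 = 55.57 × 1323.3034 ≈ 73535.970 mm = 73.536 m.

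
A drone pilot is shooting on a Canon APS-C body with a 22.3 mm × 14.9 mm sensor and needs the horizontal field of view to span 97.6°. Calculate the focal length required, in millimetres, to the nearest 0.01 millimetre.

From α = 2·arctan(w/2f) we get f = w / (2·tan(α/2)).
With w = 22.3 mm and α/2 = 48.8°, tan(α/2) ≈ 1.14229, so f ≈ 22.3 / 2.28458 ≈ 9.7611 mm.

9.76 mm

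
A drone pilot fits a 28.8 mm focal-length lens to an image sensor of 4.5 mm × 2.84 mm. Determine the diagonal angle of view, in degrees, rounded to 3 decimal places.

Sensor diagonal = √(4.5² + 2.84²) = √28.3156 ≈ 5.3212 mm.
Angle of view α = 2·arctan(d/2f) with d = 5.3212 mm and f = 28.8 mm.
d/2f = 0.09238; arctan(0.09238) ≈ 5.2782°, so α ≈ 10.5563°.

10.556°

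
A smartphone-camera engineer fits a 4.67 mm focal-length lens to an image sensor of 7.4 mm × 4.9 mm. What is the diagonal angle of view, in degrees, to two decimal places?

Sensor diagonal = √(7.4² + 4.9²) = √78.7700 ≈ 8.8752 mm.
Angle of view α = 2·arctan(d/2f) with d = 8.8752 mm and f = 4.67 mm.
d/2f = 0.95024; arctan(0.95024) ≈ 43.5384°, so α ≈ 87.0769°.

87.08°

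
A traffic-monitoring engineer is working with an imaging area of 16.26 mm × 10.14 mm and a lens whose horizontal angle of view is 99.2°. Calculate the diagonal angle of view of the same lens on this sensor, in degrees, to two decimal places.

From the horizontal AOV: f = 16.26 / (2·tan(49.6°)) = 16.26 / 2.34999 ≈ 6.9192 mm.
Sensor diagonal = √(16.26² + 10.14²) = √367.2072 ≈ 19.1627 mm.
Diagonal AOV = 2·arctan(19.1627 / (2 × 6.9192)) = 2·arctan(1.38475) ≈ 108.3300°.

108.33°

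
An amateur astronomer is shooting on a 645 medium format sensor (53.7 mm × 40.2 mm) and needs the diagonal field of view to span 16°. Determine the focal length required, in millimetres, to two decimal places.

238.65 mm

Sensor diagonal = √(53.7² + 40.2²) = √4499.7300 ≈ 67.0800 mm.
From α = 2·arctan(d/2f) we get f = d / (2·tan(α/2)).
With d = 67.0800 mm and α/2 = 8°, tan(α/2) ≈ 0.14054, so f ≈ 67.0800 / 0.28108 ≈ 238.6496 mm.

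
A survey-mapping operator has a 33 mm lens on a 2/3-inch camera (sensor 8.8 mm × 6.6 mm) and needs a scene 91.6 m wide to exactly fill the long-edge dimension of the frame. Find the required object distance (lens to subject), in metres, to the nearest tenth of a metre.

343.5 m

W: 91.6 m = 91600 mm.
Magnification m = w/W = dᵢ/dₒ; combined with 1/f = 1/dₒ + 1/dᵢ this gives dₒ = f·(1 + W/w).
dₒ = 33 mm × (1 + 91600/8.8) = 33 × 10410.0909 ≈ 343533.000 mm = 343.533 m.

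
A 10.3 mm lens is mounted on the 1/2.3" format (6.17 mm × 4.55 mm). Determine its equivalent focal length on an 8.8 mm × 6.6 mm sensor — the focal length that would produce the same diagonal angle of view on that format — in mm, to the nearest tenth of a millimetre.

14.8 mm

Sensor diagonal = √(6.17² + 4.55²) = √58.7714 ≈ 7.6663 mm.
Sensor diagonal = √(8.8² + 6.6²) = √121.0000 ≈ 11.0000 mm.
Equal angle of view means equal diagonal/f ratio, so f₂ = f₁ · (diagonal₂/diagonal₁) = 10.3 × 11.0000/7.6663.
f₂ = 10.3 × 1.43486 ≈ 14.779 mm.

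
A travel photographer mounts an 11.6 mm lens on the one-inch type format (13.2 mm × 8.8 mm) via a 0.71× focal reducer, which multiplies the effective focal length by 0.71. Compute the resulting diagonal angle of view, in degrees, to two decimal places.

87.85°

Effective focal length f = 11.6 × 0.71 = 8.236 mm.
Sensor diagonal = √(13.2² + 8.8²) = √251.6800 ≈ 15.8644 mm.
α = 2·arctan(15.864 / (2 × 8.236)) = 2·arctan(0.96311) ≈ 87.8472°.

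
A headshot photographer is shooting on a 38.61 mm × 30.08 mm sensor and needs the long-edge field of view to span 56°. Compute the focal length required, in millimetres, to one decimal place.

From α = 2·arctan(w/2f) we get f = w / (2·tan(α/2)).
With w = 38.61 mm and α/2 = 28°, tan(α/2) ≈ 0.53171, so f ≈ 38.61 / 1.06342 ≈ 36.3074 mm.

36.3 mm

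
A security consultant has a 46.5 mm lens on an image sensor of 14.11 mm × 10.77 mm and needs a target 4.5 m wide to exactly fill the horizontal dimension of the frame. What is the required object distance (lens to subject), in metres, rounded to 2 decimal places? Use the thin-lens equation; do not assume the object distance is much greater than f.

W: 4.5 m = 4500 mm.
Magnification m = w/W = dᵢ/dₒ; combined with 1/f = 1/dₒ + 1/dᵢ this gives dₒ = f·(1 + W/w).
dₒ = 46.5 mm × (1 + 4500/14.11) = 46.5 × 319.9227 ≈ 14876.408 mm = 14.8764 m.

14.88 m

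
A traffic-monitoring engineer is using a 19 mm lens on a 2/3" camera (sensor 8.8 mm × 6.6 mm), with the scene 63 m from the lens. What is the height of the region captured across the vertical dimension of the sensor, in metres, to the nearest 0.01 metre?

21.88 m

dₒ: 63 m = 63000 mm.
Similar triangles through the lens centre give W/dₒ = h/dᵢ; with 1/f = 1/dₒ + 1/dᵢ this gives W = h·(dₒ − f)/f.
W = 6.6 mm × (63000 − 19) / 19 = 6.6 × 3314.7895 ≈ 21877.611 mm = 21.8776 m.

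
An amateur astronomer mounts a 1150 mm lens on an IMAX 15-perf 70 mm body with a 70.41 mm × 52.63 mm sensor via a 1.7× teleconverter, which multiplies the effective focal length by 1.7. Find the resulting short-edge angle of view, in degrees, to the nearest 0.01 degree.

1.54°

Effective focal length f = 1150 × 1.7 = 1955 mm.
α = 2·arctan(52.63 / (2 × 1955)) = 2·arctan(0.01346) ≈ 1.5424°.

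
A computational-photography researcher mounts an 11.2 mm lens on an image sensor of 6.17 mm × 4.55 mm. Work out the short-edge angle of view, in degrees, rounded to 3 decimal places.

Angle of view α = 2·arctan(h/2f) with h = 4.55 mm and f = 11.2 mm.
h/2f = 0.20312; arctan(0.20312) ≈ 11.4820°, so α ≈ 22.9640°.

22.964°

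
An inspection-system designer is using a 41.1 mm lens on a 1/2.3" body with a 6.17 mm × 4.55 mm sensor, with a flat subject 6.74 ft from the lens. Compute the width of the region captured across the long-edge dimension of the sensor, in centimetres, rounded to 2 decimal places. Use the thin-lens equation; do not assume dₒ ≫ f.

dₒ: 6.74 ft × 304.8 mm/ft = 2054.35 mm.
Similar triangles through the lens centre give W/dₒ = w/dᵢ; with 1/f = 1/dₒ + 1/dᵢ this gives W = w·(dₒ − f)/f.
W = 6.17 mm × (2054.35 − 41.1) / 41.1 = 6.17 × 48.9842 ≈ 302.233 mm = 30.2233 cm.

30.22 cm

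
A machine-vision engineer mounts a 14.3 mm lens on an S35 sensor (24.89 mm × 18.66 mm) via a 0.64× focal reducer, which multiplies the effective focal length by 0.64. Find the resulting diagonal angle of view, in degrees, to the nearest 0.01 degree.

119.05°

Effective focal length f = 14.3 × 0.64 = 9.152 mm.
Sensor diagonal = √(24.89² + 18.66²) = √967.7077 ≈ 31.1080 mm.
α = 2·arctan(31.108 / (2 × 9.152)) = 2·arctan(1.69952) ≈ 119.0547°.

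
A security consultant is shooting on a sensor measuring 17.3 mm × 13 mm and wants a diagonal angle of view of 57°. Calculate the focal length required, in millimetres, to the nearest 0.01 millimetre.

19.93 mm

Sensor diagonal = √(17.3² + 13²) = √468.2900 ≈ 21.6400 mm.
From α = 2·arctan(d/2f) we get f = d / (2·tan(α/2)).
With d = 21.6400 mm and α/2 = 28.5°, tan(α/2) ≈ 0.54296, so f ≈ 21.6400 / 1.08591 ≈ 19.9280 mm.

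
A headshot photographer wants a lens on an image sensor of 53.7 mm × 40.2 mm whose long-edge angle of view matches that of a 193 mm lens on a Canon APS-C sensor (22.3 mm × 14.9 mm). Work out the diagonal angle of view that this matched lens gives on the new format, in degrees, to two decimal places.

8.26°

Equal long-edge AOV ⇒ f₂ = f₁ · 53.7/22.3 = 193 × 2.40807 ≈ 464.7578 mm.
Sensor diagonal = √(53.7² + 40.2²) = √4499.7300 ≈ 67.0800 mm.
Diagonal AOV on the new format = 2·arctan(67.0800 / (2 × 464.7578)) = 2·arctan(0.07217) ≈ 8.2554°.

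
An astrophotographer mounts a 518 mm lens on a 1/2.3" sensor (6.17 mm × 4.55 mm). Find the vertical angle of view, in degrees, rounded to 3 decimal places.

0.503°

Angle of view α = 2·arctan(h/2f) with h = 4.55 mm and f = 518 mm.
h/2f = 0.00439; arctan(0.00439) ≈ 0.2516°, so α ≈ 0.5033°.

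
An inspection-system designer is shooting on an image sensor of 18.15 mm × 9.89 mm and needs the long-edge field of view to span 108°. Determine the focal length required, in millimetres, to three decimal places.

From α = 2·arctan(w/2f) we get f = w / (2·tan(α/2)).
With w = 18.15 mm and α/2 = 54°, tan(α/2) ≈ 1.37638, so f ≈ 18.15 / 2.75276 ≈ 6.5934 mm.

6.593 mm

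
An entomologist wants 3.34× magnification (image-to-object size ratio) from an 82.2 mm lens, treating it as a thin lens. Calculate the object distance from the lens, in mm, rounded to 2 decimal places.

106.81 mm

With m = dᵢ/dₒ and 1/f = 1/dₒ + 1/dᵢ, substituting dᵢ = m·dₒ gives 1/f = (1 + 1/m)/dₒ, hence dₒ = f·(1 + 1/m).
dₒ = 82.2 × (1 + 1/3.34) = 82.2 × 1.29940 ≈ 106.811 mm.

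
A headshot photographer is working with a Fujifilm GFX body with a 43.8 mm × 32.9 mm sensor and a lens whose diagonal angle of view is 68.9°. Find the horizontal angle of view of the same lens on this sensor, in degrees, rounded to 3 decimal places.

57.489°

Sensor diagonal = √(43.8² + 32.9²) = √3000.8500 ≈ 54.7800 mm.
From the diagonal AOV: f = 54.7800 / (2·tan(34.45°)) = 54.7800 / 1.37199 ≈ 39.9273 mm.
Horizontal AOV = 2·arctan(43.8 / (2 × 39.9273)) = 2·arctan(0.54850) ≈ 57.4893°.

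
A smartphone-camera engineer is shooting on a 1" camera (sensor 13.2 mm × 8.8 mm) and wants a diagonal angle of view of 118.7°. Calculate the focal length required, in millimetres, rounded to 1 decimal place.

Sensor diagonal = √(13.2² + 8.8²) = √251.6800 ≈ 15.8644 mm.
From α = 2·arctan(d/2f) we get f = d / (2·tan(α/2)).
With d = 15.8644 mm and α/2 = 59.35°, tan(α/2) ≈ 1.68754, so f ≈ 15.8644 / 3.37509 ≈ 4.7004 mm.

4.7 mm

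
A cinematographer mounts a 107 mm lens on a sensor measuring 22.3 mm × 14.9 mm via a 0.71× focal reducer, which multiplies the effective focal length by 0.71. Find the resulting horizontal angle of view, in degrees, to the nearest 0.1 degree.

16.7°

Effective focal length f = 107 × 0.71 = 75.97 mm.
α = 2·arctan(22.3 / (2 × 75.97)) = 2·arctan(0.14677) ≈ 16.6992°.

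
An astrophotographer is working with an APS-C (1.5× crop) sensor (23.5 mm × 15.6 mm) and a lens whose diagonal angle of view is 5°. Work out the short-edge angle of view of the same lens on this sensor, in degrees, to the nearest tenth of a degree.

2.8°

Sensor diagonal = √(23.5² + 15.6²) = √795.6100 ≈ 28.2066 mm.
From the diagonal AOV: f = 28.2066 / (2·tan(2.5°)) = 28.2066 / 0.08732 ≈ 323.0182 mm.
Short-edge AOV = 2·arctan(15.6 / (2 × 323.0182)) = 2·arctan(0.02415) ≈ 2.7665°.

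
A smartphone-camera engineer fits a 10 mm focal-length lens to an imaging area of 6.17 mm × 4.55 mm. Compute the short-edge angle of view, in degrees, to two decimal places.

Angle of view α = 2·arctan(h/2f) with h = 4.55 mm and f = 10 mm.
h/2f = 0.22750; arctan(0.22750) ≈ 12.8166°, so α ≈ 25.6333°.

25.63°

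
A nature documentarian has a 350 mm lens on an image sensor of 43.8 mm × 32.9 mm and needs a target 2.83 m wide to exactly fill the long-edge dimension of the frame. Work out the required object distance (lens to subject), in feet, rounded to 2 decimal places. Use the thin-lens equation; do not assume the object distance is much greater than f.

W: 2.83 m = 2830 mm.
Magnification m = w/W = dᵢ/dₒ; combined with 1/f = 1/dₒ + 1/dᵢ this gives dₒ = f·(1 + W/w).
dₒ = 350 mm × (1 + 2830/43.8) = 350 × 65.6119 ≈ 22964.155 mm = 22964.155/304.8 ft = 75.3417 ft.

75.34 ft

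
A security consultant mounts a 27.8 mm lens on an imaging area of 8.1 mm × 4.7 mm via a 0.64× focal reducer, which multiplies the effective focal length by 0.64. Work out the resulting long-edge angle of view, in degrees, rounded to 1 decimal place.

Effective focal length f = 27.8 × 0.64 = 17.792 mm.
α = 2·arctan(8.1 / (2 × 17.792)) = 2·arctan(0.22763) ≈ 25.6475°.

25.6°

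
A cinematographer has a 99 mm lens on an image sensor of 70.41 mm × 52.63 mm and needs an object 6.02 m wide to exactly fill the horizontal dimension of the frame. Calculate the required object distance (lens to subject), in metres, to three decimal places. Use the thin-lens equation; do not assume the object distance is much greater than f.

W: 6.02 m = 6020 mm.
Magnification m = w/W = dᵢ/dₒ; combined with 1/f = 1/dₒ + 1/dᵢ this gives dₒ = f·(1 + W/w).
dₒ = 99 mm × (1 + 6020/70.41) = 99 × 86.4992 ≈ 8563.423 mm = 8.56342 m.

8.563 m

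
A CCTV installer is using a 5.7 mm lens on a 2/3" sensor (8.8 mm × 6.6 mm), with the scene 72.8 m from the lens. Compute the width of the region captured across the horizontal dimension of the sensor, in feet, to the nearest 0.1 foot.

368.7 ft

dₒ: 72.8 m = 72800 mm.
Similar triangles through the lens centre give W/dₒ = w/dᵢ; with 1/f = 1/dₒ + 1/dᵢ this gives W = w·(dₒ − f)/f.
W = 8.8 mm × (72800 − 5.7) / 5.7 = 8.8 × 12770.9298 ≈ 112384.182 mm = 112384.182/304.8 ft = 368.715 ft.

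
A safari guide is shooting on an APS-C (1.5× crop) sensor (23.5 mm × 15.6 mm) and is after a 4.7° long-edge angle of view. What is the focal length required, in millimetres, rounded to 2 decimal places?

286.32 mm

From α = 2·arctan(w/2f) we get f = w / (2·tan(α/2)).
With w = 23.5 mm and α/2 = 2.35°, tan(α/2) ≈ 0.04104, so f ≈ 23.5 / 0.08208 ≈ 286.3182 mm.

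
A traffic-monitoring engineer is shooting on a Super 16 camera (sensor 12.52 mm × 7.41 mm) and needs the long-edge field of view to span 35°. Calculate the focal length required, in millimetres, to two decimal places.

19.85 mm

From α = 2·arctan(w/2f) we get f = w / (2·tan(α/2)).
With w = 12.52 mm and α/2 = 17.5°, tan(α/2) ≈ 0.31530, so f ≈ 12.52 / 0.63060 ≈ 19.8542 mm.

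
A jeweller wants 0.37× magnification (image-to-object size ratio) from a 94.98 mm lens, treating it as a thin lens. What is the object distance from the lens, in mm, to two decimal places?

With m = dᵢ/dₒ and 1/f = 1/dₒ + 1/dᵢ, substituting dᵢ = m·dₒ gives 1/f = (1 + 1/m)/dₒ, hence dₒ = f·(1 + 1/m).
dₒ = 94.98 × (1 + 1/0.37) = 94.98 × 3.70270 ≈ 351.683 mm.

351.68 mm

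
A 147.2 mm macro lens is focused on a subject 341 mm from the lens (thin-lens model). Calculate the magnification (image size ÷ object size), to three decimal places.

Thin lens: 1/f = 1/dₒ + 1/dᵢ → 1/dᵢ = 1/147.2 − 1/341 = 0.0038609 mm⁻¹, so dᵢ ≈ 259.0052 mm.
Magnification m = dᵢ/dₒ = 259.0052/341 ≈ 0.75955.

0.760×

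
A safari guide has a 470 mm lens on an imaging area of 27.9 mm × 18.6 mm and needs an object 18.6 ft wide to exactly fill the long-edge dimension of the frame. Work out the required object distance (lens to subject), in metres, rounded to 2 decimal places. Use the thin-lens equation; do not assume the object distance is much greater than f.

95.97 m

W: 18.6 ft × 304.8 mm/ft = 5669.28 mm.
Magnification m = w/W = dᵢ/dₒ; combined with 1/f = 1/dₒ + 1/dᵢ this gives dₒ = f·(1 + W/w).
dₒ = 470 mm × (1 + 5669.28/27.9) = 470 × 204.2000 ≈ 95973.997 mm = 95.974 m.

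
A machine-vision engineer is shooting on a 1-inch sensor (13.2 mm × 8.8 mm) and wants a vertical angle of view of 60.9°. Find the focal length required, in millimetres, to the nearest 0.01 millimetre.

7.48 mm

From α = 2·arctan(h/2f) we get f = h / (2·tan(α/2)).
With h = 8.8 mm and α/2 = 30.45°, tan(α/2) ≈ 0.58787, so f ≈ 8.8 / 1.17574 ≈ 7.4846 mm.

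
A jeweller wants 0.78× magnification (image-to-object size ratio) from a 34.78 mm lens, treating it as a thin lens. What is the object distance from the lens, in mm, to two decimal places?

79.37 mm

With m = dᵢ/dₒ and 1/f = 1/dₒ + 1/dᵢ, substituting dᵢ = m·dₒ gives 1/f = (1 + 1/m)/dₒ, hence dₒ = f·(1 + 1/m).
dₒ = 34.78 × (1 + 1/0.78) = 34.78 × 2.28205 ≈ 79.370 mm.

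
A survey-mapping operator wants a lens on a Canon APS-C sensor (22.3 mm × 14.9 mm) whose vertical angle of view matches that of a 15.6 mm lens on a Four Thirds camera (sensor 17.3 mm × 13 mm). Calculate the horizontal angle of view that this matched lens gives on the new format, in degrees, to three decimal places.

63.895°

Equal vertical AOV ⇒ f₂ = f₁ · 14.9/13 = 15.6 × 1.14615 ≈ 17.8800 mm.
Horizontal AOV on the new format = 2·arctan(22.3 / (2 × 17.8800)) = 2·arctan(0.62360) ≈ 63.8955°.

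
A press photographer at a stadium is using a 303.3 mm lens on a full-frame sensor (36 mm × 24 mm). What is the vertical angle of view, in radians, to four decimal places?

0.0791 rad

Angle of view α = 2·arctan(h/2f) with h = 24 mm and f = 303.3 mm.
h/2f = 0.03956; arctan(0.03956) ≈ 0.0395 rad, so α ≈ 0.0791 rad.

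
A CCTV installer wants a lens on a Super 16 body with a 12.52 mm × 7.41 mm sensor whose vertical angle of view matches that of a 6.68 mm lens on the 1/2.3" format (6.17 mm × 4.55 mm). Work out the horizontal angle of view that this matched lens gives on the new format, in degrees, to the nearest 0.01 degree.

Equal vertical AOV ⇒ f₂ = f₁ · 7.41/4.55 = 6.68 × 1.62857 ≈ 10.8789 mm.
Horizontal AOV on the new format = 2·arctan(12.52 / (2 × 10.8789)) = 2·arctan(0.57543) ≈ 59.8347°.

59.83°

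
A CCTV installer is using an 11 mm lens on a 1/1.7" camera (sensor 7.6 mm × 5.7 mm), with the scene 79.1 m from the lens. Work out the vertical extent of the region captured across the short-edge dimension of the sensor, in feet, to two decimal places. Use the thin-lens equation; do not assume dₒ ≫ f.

134.46 ft

dₒ: 79.1 m = 79100 mm.
Similar triangles through the lens centre give W/dₒ = h/dᵢ; with 1/f = 1/dₒ + 1/dᵢ this gives W = h·(dₒ − f)/f.
W = 5.7 mm × (79100 − 11) / 11 = 5.7 × 7189.9091 ≈ 40982.482 mm = 40982.482/304.8 ft = 134.457 ft.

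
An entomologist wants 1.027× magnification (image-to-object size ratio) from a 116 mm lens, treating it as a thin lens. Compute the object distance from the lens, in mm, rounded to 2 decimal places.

228.95 mm

With m = dᵢ/dₒ and 1/f = 1/dₒ + 1/dᵢ, substituting dᵢ = m·dₒ gives 1/f = (1 + 1/m)/dₒ, hence dₒ = f·(1 + 1/m).
dₒ = 116 × (1 + 1/1.027) = 116 × 1.97371 ≈ 228.950 mm.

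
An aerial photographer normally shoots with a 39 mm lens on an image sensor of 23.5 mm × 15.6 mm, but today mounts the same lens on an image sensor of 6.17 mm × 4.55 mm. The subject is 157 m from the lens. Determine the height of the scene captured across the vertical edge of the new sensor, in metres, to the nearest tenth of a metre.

The focal length stays 39 mm; the relevant sensor dimension is now h = 4.55 mm. Object distance dₒ = 157 m = 157000 mm.
Thin-lens field height W = h·(dₒ − f)/f = 4.55 × (157000 − 39)/39 ≈ 18312.117 mm = 18.3121 m.

18.3 m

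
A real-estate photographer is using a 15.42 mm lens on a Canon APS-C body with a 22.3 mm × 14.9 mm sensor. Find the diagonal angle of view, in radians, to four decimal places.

Sensor diagonal = √(22.3² + 14.9²) = √719.3000 ≈ 26.8198 mm.
Angle of view α = 2·arctan(d/2f) with d = 26.8198 mm and f = 15.42 mm.
d/2f = 0.86964; arctan(0.86964) ≈ 0.7158 rad, so α ≈ 1.4316 rad.

1.4316 rad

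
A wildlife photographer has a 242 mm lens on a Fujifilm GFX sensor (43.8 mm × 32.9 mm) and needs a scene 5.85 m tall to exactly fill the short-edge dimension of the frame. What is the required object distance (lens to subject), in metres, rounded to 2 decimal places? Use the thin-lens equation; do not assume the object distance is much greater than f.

W: 5.85 m = 5850 mm.
Magnification m = h/W = dᵢ/dₒ; combined with 1/f = 1/dₒ + 1/dᵢ this gives dₒ = f·(1 + W/h).
dₒ = 242 mm × (1 + 5850/32.9) = 242 × 178.8116 ≈ 43272.395 mm = 43.2724 m.

43.27 m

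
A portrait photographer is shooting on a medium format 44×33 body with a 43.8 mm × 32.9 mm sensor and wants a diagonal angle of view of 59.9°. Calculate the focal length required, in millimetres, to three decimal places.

Sensor diagonal = √(43.8² + 32.9²) = √3000.8500 ≈ 54.7800 mm.
From α = 2·arctan(d/2f) we get f = d / (2·tan(α/2)).
With d = 54.7800 mm and α/2 = 29.95°, tan(α/2) ≈ 0.57619, so f ≈ 54.7800 / 1.15237 ≈ 47.5366 mm.

47.537 mm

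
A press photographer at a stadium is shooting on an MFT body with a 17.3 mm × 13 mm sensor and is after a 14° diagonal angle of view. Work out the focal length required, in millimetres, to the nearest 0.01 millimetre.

88.12 mm

Sensor diagonal = √(17.3² + 13²) = √468.2900 ≈ 21.6400 mm.
From α = 2·arctan(d/2f) we get f = d / (2·tan(α/2)).
With d = 21.6400 mm and α/2 = 7°, tan(α/2) ≈ 0.12278, so f ≈ 21.6400 / 0.24557 ≈ 88.1219 mm.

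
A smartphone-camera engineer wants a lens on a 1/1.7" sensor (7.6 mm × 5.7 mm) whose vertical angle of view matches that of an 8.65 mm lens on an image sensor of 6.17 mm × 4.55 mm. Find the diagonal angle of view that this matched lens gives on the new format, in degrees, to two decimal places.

Equal vertical AOV ⇒ f₂ = f₁ · 5.7/4.55 = 8.65 × 1.25275 ≈ 10.8363 mm.
Sensor diagonal = √(7.6² + 5.7²) = √90.2500 ≈ 9.5000 mm.
Diagonal AOV on the new format = 2·arctan(9.5000 / (2 × 10.8363)) = 2·arctan(0.43834) ≈ 47.3398°.

47.34°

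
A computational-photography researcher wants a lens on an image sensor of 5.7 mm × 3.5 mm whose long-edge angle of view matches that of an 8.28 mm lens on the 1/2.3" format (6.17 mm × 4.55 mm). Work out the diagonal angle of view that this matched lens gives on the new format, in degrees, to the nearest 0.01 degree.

Equal long-edge AOV ⇒ f₂ = f₁ · 5.7/6.17 = 8.28 × 0.92382 ≈ 7.6493 mm.
Sensor diagonal = √(5.7² + 3.5²) = √44.7400 ≈ 6.6888 mm.
Diagonal AOV on the new format = 2·arctan(6.6888 / (2 × 7.6493)) = 2·arctan(0.43722) ≈ 47.2316°.

47.23°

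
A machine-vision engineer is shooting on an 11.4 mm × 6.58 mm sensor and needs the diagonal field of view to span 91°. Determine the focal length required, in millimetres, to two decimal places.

6.47 mm

Sensor diagonal = √(11.4² + 6.58²) = √173.2564 ≈ 13.1627 mm.
From α = 2·arctan(d/2f) we get f = d / (2·tan(α/2)).
With d = 13.1627 mm and α/2 = 45.5°, tan(α/2) ≈ 1.01761, so f ≈ 13.1627 / 2.03521 ≈ 6.4675 mm.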